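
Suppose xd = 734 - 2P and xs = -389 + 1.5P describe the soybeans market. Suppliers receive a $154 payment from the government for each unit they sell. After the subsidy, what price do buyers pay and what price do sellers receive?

Buyers pay 1784/7; sellers receive 2862/7

Pre-subsidy: 734 - 2P = -389 + 1.5P gives P* = 2246/7, x* = 646/7.
With the subsidy, sellers receive Ps = Pb + 154 for each unit, where Pb is the price buyers pay.
Supply in terms of Pb becomes xs = -389 + 1.5(Pb + 154) = -158 + 1.5Pb. Setting this equal to demand: 734 - 2Pb = -158 + 1.5Pb, so Pb = 1784/7.
Sellers receive Ps = 1784/7 + 154 = 2862/7; x' = 734 − 2·(1784/7) = 1570/7.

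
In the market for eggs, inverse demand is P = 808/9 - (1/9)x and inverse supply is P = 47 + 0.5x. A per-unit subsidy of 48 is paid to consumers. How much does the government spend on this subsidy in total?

Government cost = 78432/11

Pre-subsidy: 808/9 - (1/9)x = 47 + 0.5x gives x* = 70 and P* = 82.
With the rebate, buyers effectively pay Pb = Ps − 48, where Ps is the price sellers receive.
On the curves, Pb = 808/9 - (1/9)x and Ps = 47 + 0.5x; the wedge Ps − Pb = 48 gives 47 + 0.5x − (808/9 - (1/9)x) = 48, so x' = 1634/11.
Then Pb = 808/9 − (1/9)·(1634/11) = 806/11 and Ps = 47 + 0.5·(1634/11) = 1334/11.
Government outlay = subsidy × quantity = 48 × 1634/11 = 78432/11.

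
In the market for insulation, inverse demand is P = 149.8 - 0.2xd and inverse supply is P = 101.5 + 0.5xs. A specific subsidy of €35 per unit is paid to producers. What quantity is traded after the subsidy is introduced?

x' = 119

Pre-subsidy: 149.8 - 0.2x = 101.5 + 0.5x gives x* = 69 and P* = 136.
With the subsidy, sellers receive Ps = Pb + 35 for each unit, where Pb is the price buyers pay.
On the curves, Pb = 149.8 - 0.2x and Ps = 101.5 + 0.5x; the wedge Ps − Pb = 35 gives 101.5 + 0.5x − (149.8 - 0.2x) = 35, so x' = 119.
Then Pb = 149.8 − 0.2·119 = 126 and Ps = 101.5 + 0.5·119 = 161.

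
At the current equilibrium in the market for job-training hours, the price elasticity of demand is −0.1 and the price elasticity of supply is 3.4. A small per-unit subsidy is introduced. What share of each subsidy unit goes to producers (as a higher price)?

For a small subsidy around the equilibrium, the benefit split depends on the relative slopes, which at a point are proportional to the elasticities.
Buyer share = εs/(εs + |εd|) = 3.4/(3.4 + 0.1) = 34/35; seller share = |εd|/(εs + |εd|) = 1/35.
So producers capture 1/35 of the subsidy.

Producer share = 1/35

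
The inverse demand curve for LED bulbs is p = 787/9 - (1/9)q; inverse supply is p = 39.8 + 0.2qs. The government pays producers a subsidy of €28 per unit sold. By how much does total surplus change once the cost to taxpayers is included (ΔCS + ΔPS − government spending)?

Net change in total surplus = -€1260

Pre-subsidy: 787/9 - (1/9)q = 39.8 + 0.2q gives q* = 1072/7 and p* = 493/7.
With the subsidy, sellers receive ps = pb + 28 for each unit, where pb is the price buyers pay.
On the curves, pb = 787/9 - (1/9)q and ps = 39.8 + 0.2q; the wedge ps − pb = 28 gives 39.8 + 0.2q − (787/9 - (1/9)q) = 28, so q' = 1702/7.
Then pb = 787/9 − (1/9)·(1702/7) = 423/7 and ps = 39.8 + 0.2·(1702/7) = 619/7.
ΔCS = ½(1072/7 + 1702/7)(493/7 − 423/7) = 13870/7; ΔPS = ½(1072/7 + 1702/7)(619/7 − 493/7) = 24966/7.
Government spending = 28 × 1702/7 = 6808.
Net change = 13870/7 + 24966/7 − 6808 = -1260. The loss equals the DWL triangle ½·28·90.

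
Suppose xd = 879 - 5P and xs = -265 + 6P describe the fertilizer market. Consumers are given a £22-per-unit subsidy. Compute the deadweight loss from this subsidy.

Deadweight loss = £660

Pre-subsidy: 879 - 5P = -265 + 6P gives P* = 104, x* = 359.
With the rebate, buyers effectively pay Pb = Ps − 22, where Ps is the price sellers receive.
Demand in terms of Ps becomes xd = 879 − 5(Ps − 22) = 989 - 5Ps. Setting this equal to supply: 989 - 5Ps = -265 + 6Ps, so Ps = 114.
Buyers pay Pb = 114 − 22 = 92; x' = -265 + 6·114 = 419.
The subsidy expands output by 419 − 359 = 60 past the efficient level; on those units the gap between marginal cost and willingness to pay runs from 0 up to 22.
DWL = ½ × 22 × 60 = 660.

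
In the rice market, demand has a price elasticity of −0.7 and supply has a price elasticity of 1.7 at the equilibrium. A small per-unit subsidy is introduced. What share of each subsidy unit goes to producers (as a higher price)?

Producer share = 7/24

For a small subsidy around the equilibrium, the benefit split depends on the relative slopes, which at a point are proportional to the elasticities.
Buyer share = εs/(εs + |εd|) = 1.7/(1.7 + 0.7) = 17/24; seller share = |εd|/(εs + |εd|) = 7/24.
So producers capture 7/24 of the subsidy.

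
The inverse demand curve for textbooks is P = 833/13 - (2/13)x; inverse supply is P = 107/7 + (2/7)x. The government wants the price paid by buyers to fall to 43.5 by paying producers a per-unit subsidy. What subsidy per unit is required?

At a buyer price of 43.5, quantity demanded is 416.5 − 6.5·43.5 = 133.75.
Sellers supply 133.75 only when they receive Ps = 107/7 + (2/7)·133.75 = 53.5.
s = Ps − Pb = 53.5 − 43.5 = 10.

Required subsidy s = 10 per unit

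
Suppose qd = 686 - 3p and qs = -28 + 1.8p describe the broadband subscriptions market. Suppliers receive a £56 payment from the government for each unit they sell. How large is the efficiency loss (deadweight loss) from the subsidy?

Deadweight loss = £1764

Pre-subsidy: 686 - 3p = -28 + 1.8p gives p* = 148.75, q* = 239.75.
With the subsidy, sellers receive ps = pb + 56 for each unit, where pb is the price buyers pay.
Supply in terms of pb becomes qs = -28 + 1.8(pb + 56) = 72.8 + 1.8pb. Setting this equal to demand: 686 - 3pb = 72.8 + 1.8pb, so pb = 127.75.
Sellers receive ps = 127.75 + 56 = 183.75; q' = 686 − 3·127.75 = 302.75.
The subsidy expands output by 302.75 − 239.75 = 63 past the efficient level; on those units the gap between marginal cost and willingness to pay runs from 0 up to 56.
DWL = ½ × 56 × 63 = 1764.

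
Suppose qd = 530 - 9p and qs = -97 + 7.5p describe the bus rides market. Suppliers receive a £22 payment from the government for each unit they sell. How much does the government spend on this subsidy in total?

Pre-subsidy: 530 - 9p = -97 + 7.5p gives p* = 38, q* = 188.
With the subsidy, sellers receive ps = pb + 22 for each unit, where pb is the price buyers pay.
Supply in terms of pb becomes qs = -97 + 7.5(pb + 22) = 68 + 7.5pb. Setting this equal to demand: 530 - 9pb = 68 + 7.5pb, so pb = 28.
Sellers receive ps = 28 + 22 = 50; q' = 530 − 9·28 = 278.
Government outlay = subsidy × quantity = 22 × 278 = 6116.

Government cost = £6116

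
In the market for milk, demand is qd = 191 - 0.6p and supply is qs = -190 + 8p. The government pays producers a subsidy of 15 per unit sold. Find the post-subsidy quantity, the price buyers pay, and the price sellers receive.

q' = 7430/43; buyers pay 1305/43; sellers receive 1950/43

Pre-subsidy: 191 - 0.6p = -190 + 8p gives p* = 1905/43, q* = 7070/43.
With the subsidy, sellers receive ps = pb + 15 for each unit, where pb is the price buyers pay.
Supply in terms of pb becomes qs = -190 + 8(pb + 15) = -70 + 8pb. Setting this equal to demand: 191 - 0.6pb = -70 + 8pb, so pb = 1305/43.
Sellers receive ps = 1305/43 + 15 = 1950/43; q' = 191 − 0.6·(1305/43) = 7430/43.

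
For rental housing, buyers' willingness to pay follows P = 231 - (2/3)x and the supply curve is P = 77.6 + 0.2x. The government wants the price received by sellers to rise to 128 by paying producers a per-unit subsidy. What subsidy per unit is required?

At a seller price of 128, quantity supplied is -388 + 5·128 = 252.
Buyers absorb 252 only when they pay Pb = 231 − (2/3)·252 = 63.
s = Ps − Pb = 128 − 63 = 65.

Required subsidy s = 65 per unit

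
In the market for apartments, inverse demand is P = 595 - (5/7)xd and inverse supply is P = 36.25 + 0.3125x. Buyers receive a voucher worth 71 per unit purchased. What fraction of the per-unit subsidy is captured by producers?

Producer share = 7/23

Pre-subsidy: 595 - (5/7)x = 36.25 + 0.3125x gives x* = 12516/23 and P* = 4745/23.
With the rebate, buyers effectively pay Pb = Ps − 71, where Ps is the price sellers receive.
On the curves, Pb = 595 - (5/7)x and Ps = 36.25 + 0.3125x; the wedge Ps − Pb = 71 gives 36.25 + 0.3125x − (595 - (5/7)x) = 71, so x' = 70532/115.
Then Pb = 595 − (5/7)·(70532/115) = 3609/23 and Ps = 36.25 + 0.3125·(70532/115) = 5242/23.
Buyers' price falls by P* − Pb = 4745/23 − 3609/23 = 1136/23; sellers' price rises by Ps − P* = 5242/23 − 4745/23 = 497/23.
So producers capture (497/23)/71 = 7/23 of each unit of subsidy.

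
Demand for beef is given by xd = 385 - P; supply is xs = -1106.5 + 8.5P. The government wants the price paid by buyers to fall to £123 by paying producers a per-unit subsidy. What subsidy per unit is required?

At a buyer price of 123, quantity demanded is 385 − 1·123 = 262.
Sellers supply 262 only when they receive Ps with -1106.5 + 8.5·Ps = 262, i.e. Ps = 161.
s = Ps − Pb = 161 − 123 = 38.

Required subsidy s = £38 per unit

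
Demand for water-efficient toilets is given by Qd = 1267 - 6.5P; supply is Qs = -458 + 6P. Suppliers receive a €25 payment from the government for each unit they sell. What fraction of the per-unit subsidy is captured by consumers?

Pre-subsidy: 1267 - 6.5P = -458 + 6P gives P* = 138, Q* = 370.
With the subsidy, sellers receive Ps = Pb + 25 for each unit, where Pb is the price buyers pay.
Supply in terms of Pb becomes Qs = -458 + 6(Pb + 25) = -308 + 6Pb. Setting this equal to demand: 1267 - 6.5Pb = -308 + 6Pb, so Pb = 126.
Sellers receive Ps = 126 + 25 = 151; Q' = 1267 − 6.5·126 = 448.
Buyers' price falls by P* − Pb = 138 − 126 = 12; sellers' price rises by Ps − P* = 151 − 138 = 13.
So consumers capture 12/25 = 0.48 of each unit of subsidy.

Consumer share = 0.48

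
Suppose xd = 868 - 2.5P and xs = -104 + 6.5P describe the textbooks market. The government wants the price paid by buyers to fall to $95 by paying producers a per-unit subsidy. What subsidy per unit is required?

Required subsidy s = $18 per unit

At a buyer price of 95, quantity demanded is 868 − 2.5·95 = 630.5.
Sellers supply 630.5 only when they receive Ps with -104 + 6.5·Ps = 630.5, i.e. Ps = 113.
s = Ps − Pb = 113 − 95 = 18.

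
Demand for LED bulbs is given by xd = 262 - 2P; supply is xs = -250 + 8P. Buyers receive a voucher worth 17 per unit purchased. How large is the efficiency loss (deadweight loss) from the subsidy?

Deadweight loss = 231.2

Pre-subsidy: 262 - 2P = -250 + 8P gives P* = 51.2, x* = 159.6.
With the rebate, buyers effectively pay Pb = Ps − 17, where Ps is the price sellers receive.
Demand in terms of Ps becomes xd = 262 − 2(Ps − 17) = 296 - 2Ps. Setting this equal to supply: 296 - 2Ps = -250 + 8Ps, so Ps = 54.6.
Buyers pay Pb = 54.6 − 17 = 37.6; x' = -250 + 8·54.6 = 186.8.
The subsidy expands output by 186.8 − 159.6 = 27.2 past the efficient level; on those units the gap between marginal cost and willingness to pay runs from 0 up to 17.
DWL = ½ × 17 × 27.2 = 231.2.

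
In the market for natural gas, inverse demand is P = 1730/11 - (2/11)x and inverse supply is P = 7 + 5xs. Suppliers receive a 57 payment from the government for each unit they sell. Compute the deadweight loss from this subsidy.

Deadweight loss = 313.5

Pre-subsidy: 1730/11 - (2/11)x = 7 + 5x gives x* = 29 and P* = 152.
With the subsidy, sellers receive Ps = Pb + 57 for each unit, where Pb is the price buyers pay.
On the curves, Pb = 1730/11 - (2/11)x and Ps = 7 + 5x; the wedge Ps − Pb = 57 gives 7 + 5x − (1730/11 - (2/11)x) = 57, so x' = 40.
Then Pb = 1730/11 − (2/11)·40 = 150 and Ps = 7 + 5·40 = 207.
The subsidy expands output by 40 − 29 = 11 past the efficient level; on those units the gap between marginal cost and willingness to pay runs from 0 up to 57.
DWL = ½ × 57 × 11 = 313.5.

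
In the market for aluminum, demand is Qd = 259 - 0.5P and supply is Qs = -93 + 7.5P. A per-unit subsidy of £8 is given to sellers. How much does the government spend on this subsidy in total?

Pre-subsidy: 259 - 0.5P = -93 + 7.5P gives P* = 44, Q* = 237.
With the subsidy, sellers receive Ps = Pb + 8 for each unit, where Pb is the price buyers pay.
Supply in terms of Pb becomes Qs = -93 + 7.5(Pb + 8) = -33 + 7.5Pb. Setting this equal to demand: 259 - 0.5Pb = -33 + 7.5Pb, so Pb = 36.5.
Sellers receive Ps = 36.5 + 8 = 44.5; Q' = 259 − 0.5·36.5 = 240.75.
Government outlay = subsidy × quantity = 8 × 240.75 = 1926.

Government cost = £1926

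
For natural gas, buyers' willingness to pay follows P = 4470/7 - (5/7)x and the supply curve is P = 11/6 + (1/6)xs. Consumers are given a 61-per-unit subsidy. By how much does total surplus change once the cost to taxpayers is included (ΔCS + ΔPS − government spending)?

Pre-subsidy: 4470/7 - (5/7)x = 11/6 + (1/6)x gives x* = 26743/37 and P* = 4525/37.
With the rebate, buyers effectively pay Pb = Ps − 61, where Ps is the price sellers receive.
On the curves, Pb = 4470/7 - (5/7)x and Ps = 11/6 + (1/6)x; the wedge Ps − Pb = 61 gives 11/6 + (1/6)x − (4470/7 - (5/7)x) = 61, so x' = 29305/37.
Then Pb = 4470/7 − (5/7)·(29305/37) = 2695/37 and Ps = 11/6 + (1/6)·(29305/37) = 4952/37.
ΔCS = ½(26743/37 + 29305/37)(4525/37 − 2695/37) = 51283920/1369; ΔPS = ½(26743/37 + 29305/37)(4952/37 − 4525/37) = 11966248/1369.
Government spending = 61 × 29305/37 = 1787605/37.
Net change = 51283920/1369 + 11966248/1369 − 1787605/37 = -78141/37. The loss equals the DWL triangle ½·61·2562/37.

Net change in total surplus = -78141/37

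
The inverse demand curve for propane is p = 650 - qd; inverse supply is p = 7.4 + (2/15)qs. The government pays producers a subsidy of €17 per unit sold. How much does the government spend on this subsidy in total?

Government cost = €9894

Pre-subsidy: 650 - q = 7.4 + (2/15)q gives q* = 567 and p* = 83.
With the subsidy, sellers receive ps = pb + 17 for each unit, where pb is the price buyers pay.
On the curves, pb = 650 - q and ps = 7.4 + (2/15)q; the wedge ps − pb = 17 gives 7.4 + (2/15)q − (650 - q) = 17, so q' = 582.
Then pb = 650 − 1·582 = 68 and ps = 7.4 + (2/15)·582 = 85.
Government outlay = subsidy × quantity = 17 × 582 = 9894.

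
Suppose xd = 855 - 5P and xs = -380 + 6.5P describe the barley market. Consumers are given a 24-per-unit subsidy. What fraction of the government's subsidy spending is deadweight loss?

DWL / government spending = 156/1775

Pre-subsidy: 855 - 5P = -380 + 6.5P gives P* = 2470/23, x* = 7315/23.
With the rebate, buyers effectively pay Pb = Ps − 24, where Ps is the price sellers receive.
Demand in terms of Ps becomes xd = 855 − 5(Ps − 24) = 975 - 5Ps. Setting this equal to supply: 975 - 5Ps = -380 + 6.5Ps, so Ps = 2710/23.
Buyers pay Pb = 2710/23 − 24 = 2158/23; x' = -380 + 6.5·(2710/23) = 8875/23.
ΔCS = ½(7315/23 + 8875/23)(2470/23 − 2158/23) = 2525640/529; ΔPS = ½(7315/23 + 8875/23)(2710/23 − 2470/23) = 1942800/529.
Government spending = 24 × 8875/23 = 213000/23.
DWL = ½ × 24 × (8875/23 − 7315/23) = 18720/23; fraction = (18720/23) / (213000/23) = 156/1775.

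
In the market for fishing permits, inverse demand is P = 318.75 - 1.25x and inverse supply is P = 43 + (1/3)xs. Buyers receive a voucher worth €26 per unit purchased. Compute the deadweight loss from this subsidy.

Deadweight loss = 4056/19

Pre-subsidy: 318.75 - 1.25x = 43 + (1/3)x gives x* = 3309/19 and P* = 1920/19.
With the rebate, buyers effectively pay Pb = Ps − 26, where Ps is the price sellers receive.
On the curves, Pb = 318.75 - 1.25x and Ps = 43 + (1/3)x; the wedge Ps − Pb = 26 gives 43 + (1/3)x − (318.75 - 1.25x) = 26, so x' = 3621/19.
Then Pb = 318.75 − 1.25·(3621/19) = 1530/19 and Ps = 43 + (1/3)·(3621/19) = 2024/19.
The subsidy expands output by 3621/19 − 3309/19 = 312/19 past the efficient level; on those units the gap between marginal cost and willingness to pay runs from 0 up to 26.
DWL = ½ × 26 × 312/19 = 4056/19.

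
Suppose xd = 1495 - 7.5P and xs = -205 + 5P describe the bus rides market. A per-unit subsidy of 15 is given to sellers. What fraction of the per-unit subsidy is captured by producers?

Producer share = 0.6

Pre-subsidy: 1495 - 7.5P = -205 + 5P gives P* = 136, x* = 475.
With the subsidy, sellers receive Ps = Pb + 15 for each unit, where Pb is the price buyers pay.
Supply in terms of Pb becomes xs = -205 + 5(Pb + 15) = -130 + 5Pb. Setting this equal to demand: 1495 - 7.5Pb = -130 + 5Pb, so Pb = 130.
Sellers receive Ps = 130 + 15 = 145; x' = 1495 − 7.5·130 = 520.
Buyers' price falls by P* − Pb = 136 − 130 = 6; sellers' price rises by Ps − P* = 145 − 136 = 9.
So producers capture 9/15 = 0.6 of each unit of subsidy.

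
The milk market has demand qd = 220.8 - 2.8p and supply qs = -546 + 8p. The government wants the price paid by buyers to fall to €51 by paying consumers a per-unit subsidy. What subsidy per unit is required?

Required subsidy s = €27 per unit

At a buyer price of 51, quantity demanded is 220.8 − 2.8·51 = 78.
Sellers supply 78 only when they receive ps with -546 + 8·ps = 78, i.e. ps = 78.
s = ps − pb = 78 − 51 = 27.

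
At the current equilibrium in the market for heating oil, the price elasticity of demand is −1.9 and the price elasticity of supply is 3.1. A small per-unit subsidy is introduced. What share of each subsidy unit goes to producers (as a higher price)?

Producer share = 0.38

For a small subsidy around the equilibrium, the benefit split depends on the relative slopes, which at a point are proportional to the elasticities.
Buyer share = εs/(εs + |εd|) = 3.1/(3.1 + 1.9) = 0.62; seller share = |εd|/(εs + |εd|) = 0.38.
So producers capture 0.38 of the subsidy.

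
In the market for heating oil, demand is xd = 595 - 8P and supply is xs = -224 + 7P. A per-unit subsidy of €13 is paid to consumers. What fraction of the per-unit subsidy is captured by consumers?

Pre-subsidy: 595 - 8P = -224 + 7P gives P* = 54.6, x* = 158.2.
With the rebate, buyers effectively pay Pb = Ps − 13, where Ps is the price sellers receive.
Demand in terms of Ps becomes xd = 595 − 8(Ps − 13) = 699 - 8Ps. Setting this equal to supply: 699 - 8Ps = -224 + 7Ps, so Ps = 923/15.
Buyers pay Pb = 923/15 − 13 = 728/15; x' = -224 + 7·(923/15) = 3101/15.
Buyers' price falls by P* − Pb = 54.6 − 728/15 = 91/15; sellers' price rises by Ps − P* = 923/15 − 54.6 = 104/15.
So consumers capture (91/15)/13 = 7/15 of each unit of subsidy.

Consumer share = 7/15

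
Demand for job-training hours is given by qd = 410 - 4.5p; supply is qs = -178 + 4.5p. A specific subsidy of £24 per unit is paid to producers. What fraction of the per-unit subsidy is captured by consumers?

Pre-subsidy: 410 - 4.5p = -178 + 4.5p gives p* = 196/3, q* = 116.
With the subsidy, sellers receive ps = pb + 24 for each unit, where pb is the price buyers pay.
Supply in terms of pb becomes qs = -178 + 4.5(pb + 24) = -70 + 4.5pb. Setting this equal to demand: 410 - 4.5pb = -70 + 4.5pb, so pb = 160/3.
Sellers receive ps = 160/3 + 24 = 232/3; q' = 410 − 4.5·(160/3) = 170.
Buyers' price falls by p* − pb = 196/3 − 160/3 = 12; sellers' price rises by ps − p* = 232/3 − 196/3 = 12.
So consumers capture 12/24 = 0.5 of each unit of subsidy.

Consumer share = 0.5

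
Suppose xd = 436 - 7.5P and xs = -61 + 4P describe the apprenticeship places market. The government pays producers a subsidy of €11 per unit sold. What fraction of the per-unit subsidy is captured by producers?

Pre-subsidy: 436 - 7.5P = -61 + 4P gives P* = 994/23, x* = 2573/23.
With the subsidy, sellers receive Ps = Pb + 11 for each unit, where Pb is the price buyers pay.
Supply in terms of Pb becomes xs = -61 + 4(Pb + 11) = -17 + 4Pb. Setting this equal to demand: 436 - 7.5Pb = -17 + 4Pb, so Pb = 906/23.
Sellers receive Ps = 906/23 + 11 = 1159/23; x' = 436 − 7.5·(906/23) = 3233/23.
Buyers' price falls by P* − Pb = 994/23 − 906/23 = 88/23; sellers' price rises by Ps − P* = 1159/23 − 994/23 = 165/23.
So producers capture (165/23)/11 = 15/23 of each unit of subsidy.

Producer share = 15/23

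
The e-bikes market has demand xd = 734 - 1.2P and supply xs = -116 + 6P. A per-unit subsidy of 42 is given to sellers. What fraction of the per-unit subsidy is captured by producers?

Producer share = 1/6

Pre-subsidy: 734 - 1.2P = -116 + 6P gives P* = 2125/18, x* = 1777/3.
With the subsidy, sellers receive Ps = Pb + 42 for each unit, where Pb is the price buyers pay.
Supply in terms of Pb becomes xs = -116 + 6(Pb + 42) = 136 + 6Pb. Setting this equal to demand: 734 - 1.2Pb = 136 + 6Pb, so Pb = 1495/18.
Sellers receive Ps = 1495/18 + 42 = 2251/18; x' = 734 − 1.2·(1495/18) = 1903/3.
Buyers' price falls by P* − Pb = 2125/18 − 1495/18 = 35; sellers' price rises by Ps − P* = 2251/18 − 2125/18 = 7.
So producers capture 7/42 = 1/6 of each unit of subsidy.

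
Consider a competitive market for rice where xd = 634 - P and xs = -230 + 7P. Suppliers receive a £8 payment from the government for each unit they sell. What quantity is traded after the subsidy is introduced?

x' = 533

Pre-subsidy: 634 - P = -230 + 7P gives P* = 108, x* = 526.
With the subsidy, sellers receive Ps = Pb + 8 for each unit, where Pb is the price buyers pay.
Supply in terms of Pb becomes xs = -230 + 7(Pb + 8) = -174 + 7Pb. Setting this equal to demand: 634 - Pb = -174 + 7Pb, so Pb = 101.
Sellers receive Ps = 101 + 8 = 109; x' = 634 − 1·101 = 533.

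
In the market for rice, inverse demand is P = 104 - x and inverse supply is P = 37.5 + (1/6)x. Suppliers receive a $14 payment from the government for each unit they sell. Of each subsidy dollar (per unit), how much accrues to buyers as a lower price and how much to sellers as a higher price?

Buyers gain $12 per unit; sellers gain $2 per unit

Pre-subsidy: 104 - x = 37.5 + (1/6)x gives x* = 57 and P* = 47.
With the subsidy, sellers receive Ps = Pb + 14 for each unit, where Pb is the price buyers pay.
On the curves, Pb = 104 - x and Ps = 37.5 + (1/6)x; the wedge Ps − Pb = 14 gives 37.5 + (1/6)x − (104 - x) = 14, so x' = 69.
Then Pb = 104 − 1·69 = 35 and Ps = 37.5 + (1/6)·69 = 49.
Buyers' price falls by P* − Pb = 47 − 35 = 12; sellers' price rises by Ps − P* = 49 − 47 = 2.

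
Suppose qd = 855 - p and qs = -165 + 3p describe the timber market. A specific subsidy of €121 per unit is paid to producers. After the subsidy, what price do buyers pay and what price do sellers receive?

Pre-subsidy: 855 - p = -165 + 3p gives p* = 255, q* = 600.
With the subsidy, sellers receive ps = pb + 121 for each unit, where pb is the price buyers pay.
Supply in terms of pb becomes qs = -165 + 3(pb + 121) = 198 + 3pb. Setting this equal to demand: 855 - pb = 198 + 3pb, so pb = 164.25.
Sellers receive ps = 164.25 + 121 = 285.25; q' = 855 − 1·164.25 = 690.75.

Buyers pay €164.25; sellers receive €285.25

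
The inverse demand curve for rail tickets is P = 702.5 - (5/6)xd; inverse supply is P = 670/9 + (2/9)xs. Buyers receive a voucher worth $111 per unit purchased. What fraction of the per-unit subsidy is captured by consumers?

Consumer share = 15/19

Pre-subsidy: 702.5 - (5/6)x = 670/9 + (2/9)x gives x* = 595 and P* = 620/3.
With the rebate, buyers effectively pay Pb = Ps − 111, where Ps is the price sellers receive.
On the curves, Pb = 702.5 - (5/6)x and Ps = 670/9 + (2/9)x; the wedge Ps − Pb = 111 gives 670/9 + (2/9)x − (702.5 - (5/6)x) = 111, so x' = 13303/19.
Then Pb = 702.5 − (5/6)·(13303/19) = 6785/57 and Ps = 670/9 + (2/9)·(13303/19) = 13112/57.
Buyers' price falls by P* − Pb = 620/3 − 6785/57 = 1665/19; sellers' price rises by Ps − P* = 13112/57 − 620/3 = 444/19.
So consumers capture (1665/19)/111 = 15/19 of each unit of subsidy.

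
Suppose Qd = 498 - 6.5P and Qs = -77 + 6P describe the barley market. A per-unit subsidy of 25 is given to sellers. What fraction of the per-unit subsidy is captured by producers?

Producer share = 0.52

Pre-subsidy: 498 - 6.5P = -77 + 6P gives P* = 46, Q* = 199.
With the subsidy, sellers receive Ps = Pb + 25 for each unit, where Pb is the price buyers pay.
Supply in terms of Pb becomes Qs = -77 + 6(Pb + 25) = 73 + 6Pb. Setting this equal to demand: 498 - 6.5Pb = 73 + 6Pb, so Pb = 34.
Sellers receive Ps = 34 + 25 = 59; Q' = 498 − 6.5·34 = 277.
Buyers' price falls by P* − Pb = 46 − 34 = 12; sellers' price rises by Ps − P* = 59 − 46 = 13.
So producers capture 13/25 = 0.52 of each unit of subsidy.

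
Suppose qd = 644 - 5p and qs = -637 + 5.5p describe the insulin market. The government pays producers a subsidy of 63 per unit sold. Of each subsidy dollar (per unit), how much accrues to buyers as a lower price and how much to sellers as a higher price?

Buyers gain 33 per unit; sellers gain 30 per unit

Pre-subsidy: 644 - 5p = -637 + 5.5p gives p* = 122, q* = 34.
With the subsidy, sellers receive ps = pb + 63 for each unit, where pb is the price buyers pay.
Supply in terms of pb becomes qs = -637 + 5.5(pb + 63) = -290.5 + 5.5pb. Setting this equal to demand: 644 - 5pb = -290.5 + 5.5pb, so pb = 89.
Sellers receive ps = 89 + 63 = 152; q' = 644 − 5·89 = 199.
Buyers' price falls by p* − pb = 122 − 89 = 33; sellers' price rises by ps − p* = 152 − 122 = 30.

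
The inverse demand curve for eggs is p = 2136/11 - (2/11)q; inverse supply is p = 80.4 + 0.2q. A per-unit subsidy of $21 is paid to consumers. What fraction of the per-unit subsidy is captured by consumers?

Pre-subsidy: 2136/11 - (2/11)q = 80.4 + 0.2q gives q* = 298 and p* = 140.
With the rebate, buyers effectively pay pb = ps − 21, where ps is the price sellers receive.
On the curves, pb = 2136/11 - (2/11)q and ps = 80.4 + 0.2q; the wedge ps − pb = 21 gives 80.4 + 0.2q − (2136/11 - (2/11)q) = 21, so q' = 353.
Then pb = 2136/11 − (2/11)·353 = 130 and ps = 80.4 + 0.2·353 = 151.
Buyers' price falls by p* − pb = 140 − 130 = 10; sellers' price rises by ps − p* = 151 − 140 = 11.
So consumers capture 10/21 = 10/21 of each unit of subsidy.

Consumer share = 10/21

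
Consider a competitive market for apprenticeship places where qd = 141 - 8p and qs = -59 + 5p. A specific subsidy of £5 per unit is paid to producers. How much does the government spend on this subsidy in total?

Pre-subsidy: 141 - 8p = -59 + 5p gives p* = 200/13, q* = 233/13.
With the subsidy, sellers receive ps = pb + 5 for each unit, where pb is the price buyers pay.
Supply in terms of pb becomes qs = -59 + 5(pb + 5) = -34 + 5pb. Setting this equal to demand: 141 - 8pb = -34 + 5pb, so pb = 175/13.
Sellers receive ps = 175/13 + 5 = 240/13; q' = 141 − 8·(175/13) = 433/13.
Government outlay = subsidy × quantity = 5 × 433/13 = 2165/13.

Government cost = 2165/13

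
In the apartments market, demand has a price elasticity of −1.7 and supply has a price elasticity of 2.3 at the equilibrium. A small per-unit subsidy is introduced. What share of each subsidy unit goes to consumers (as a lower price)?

Consumer share = 0.575

For a small subsidy around the equilibrium, the benefit split depends on the relative slopes, which at a point are proportional to the elasticities.
Buyer share = εs/(εs + |εd|) = 2.3/(2.3 + 1.7) = 0.575; seller share = |εd|/(εs + |εd|) = 0.425.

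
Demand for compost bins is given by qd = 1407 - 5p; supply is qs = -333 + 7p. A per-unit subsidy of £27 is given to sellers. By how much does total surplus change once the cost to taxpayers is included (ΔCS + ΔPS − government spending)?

Net change in total surplus = -£1063.125

Pre-subsidy: 1407 - 5p = -333 + 7p gives p* = 145, q* = 682.
With the subsidy, sellers receive ps = pb + 27 for each unit, where pb is the price buyers pay.
Supply in terms of pb becomes qs = -333 + 7(pb + 27) = -144 + 7pb. Setting this equal to demand: 1407 - 5pb = -144 + 7pb, so pb = 129.25.
Sellers receive ps = 129.25 + 27 = 156.25; q' = 1407 − 5·129.25 = 760.75.
ΔCS = ½(682 + 760.75)(145 − 129.25) = 11361.65625; ΔPS = ½(682 + 760.75)(156.25 − 145) = 8115.46875.
Government spending = 27 × 760.75 = 20540.25.
Net change = 11361.65625 + 8115.46875 − 20540.25 = -1063.125. The loss equals the DWL triangle ½·27·78.75.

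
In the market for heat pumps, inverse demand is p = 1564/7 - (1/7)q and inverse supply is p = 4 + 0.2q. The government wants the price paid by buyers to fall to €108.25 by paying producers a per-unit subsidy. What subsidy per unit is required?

Required subsidy s = €57 per unit

At a buyer price of 108.25, quantity demanded is 1564 − 7·108.25 = 806.25.
Sellers supply 806.25 only when they receive ps = 4 + 0.2·806.25 = 165.25.
s = ps − pb = 165.25 − 108.25 = 57.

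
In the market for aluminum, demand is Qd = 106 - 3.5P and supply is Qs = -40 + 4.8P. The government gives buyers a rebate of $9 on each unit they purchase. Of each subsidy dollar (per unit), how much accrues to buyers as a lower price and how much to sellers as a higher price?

Buyers gain 432/83 per unit; sellers gain 315/83 per unit

Pre-subsidy: 106 - 3.5P = -40 + 4.8P gives P* = 1460/83, Q* = 3688/83.
With the rebate, buyers effectively pay Pb = Ps − 9, where Ps is the price sellers receive.
Demand in terms of Ps becomes Qd = 106 − 3.5(Ps − 9) = 137.5 - 3.5Ps. Setting this equal to supply: 137.5 - 3.5Ps = -40 + 4.8Ps, so Ps = 1775/83.
Buyers pay Pb = 1775/83 − 9 = 1028/83; Q' = -40 + 4.8·(1775/83) = 5200/83.
Buyers' price falls by P* − Pb = 1460/83 − 1028/83 = 432/83; sellers' price rises by Ps − P* = 1775/83 − 1460/83 = 315/83.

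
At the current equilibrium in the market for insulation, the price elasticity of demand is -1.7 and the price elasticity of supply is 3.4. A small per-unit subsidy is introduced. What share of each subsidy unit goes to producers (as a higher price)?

Producer share = 1/3

For a small subsidy around the equilibrium, the benefit split depends on the relative slopes, which at a point are proportional to the elasticities.
Buyer share = εs/(εs + |εd|) = 3.4/(3.4 + 1.7) = 2/3; seller share = |εd|/(εs + |εd|) = 1/3.
So producers capture 1/3 of the subsidy.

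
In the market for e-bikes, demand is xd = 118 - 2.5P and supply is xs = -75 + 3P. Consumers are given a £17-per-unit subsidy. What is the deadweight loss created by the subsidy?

Deadweight loss = 4335/22

Pre-subsidy: 118 - 2.5P = -75 + 3P gives P* = 386/11, x* = 333/11.
With the rebate, buyers effectively pay Pb = Ps − 17, where Ps is the price sellers receive.
Demand in terms of Ps becomes xd = 118 − 2.5(Ps − 17) = 160.5 - 2.5Ps. Setting this equal to supply: 160.5 - 2.5Ps = -75 + 3Ps, so Ps = 471/11.
Buyers pay Pb = 471/11 − 17 = 284/11; x' = -75 + 3·(471/11) = 588/11.
The subsidy expands output by 588/11 − 333/11 = 255/11 past the efficient level; on those units the gap between marginal cost and willingness to pay runs from 0 up to 17.
DWL = ½ × 17 × 255/11 = 4335/22.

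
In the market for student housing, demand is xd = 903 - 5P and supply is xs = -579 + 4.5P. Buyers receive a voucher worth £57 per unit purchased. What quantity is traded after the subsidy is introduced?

Pre-subsidy: 903 - 5P = -579 + 4.5P gives P* = 156, x* = 123.
With the rebate, buyers effectively pay Pb = Ps − 57, where Ps is the price sellers receive.
Demand in terms of Ps becomes xd = 903 − 5(Ps − 57) = 1188 - 5Ps. Setting this equal to supply: 1188 - 5Ps = -579 + 4.5Ps, so Ps = 186.
Buyers pay Pb = 186 − 57 = 129; x' = -579 + 4.5·186 = 258.

x' = 258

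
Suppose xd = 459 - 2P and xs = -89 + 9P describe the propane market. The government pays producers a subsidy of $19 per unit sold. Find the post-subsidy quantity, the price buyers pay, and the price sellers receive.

Pre-subsidy: 459 - 2P = -89 + 9P gives P* = 548/11, x* = 3953/11.
With the subsidy, sellers receive Ps = Pb + 19 for each unit, where Pb is the price buyers pay.
Supply in terms of Pb becomes xs = -89 + 9(Pb + 19) = 82 + 9Pb. Setting this equal to demand: 459 - 2Pb = 82 + 9Pb, so Pb = 377/11.
Sellers receive Ps = 377/11 + 19 = 586/11; x' = 459 − 2·(377/11) = 4295/11.

x' = 4295/11; buyers pay 377/11; sellers receive 586/11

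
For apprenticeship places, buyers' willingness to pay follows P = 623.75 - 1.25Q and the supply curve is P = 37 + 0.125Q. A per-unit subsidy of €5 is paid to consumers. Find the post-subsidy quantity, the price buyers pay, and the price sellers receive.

Pre-subsidy: 623.75 - 1.25Q = 37 + 0.125Q gives Q* = 4694/11 and P* = 3975/44.
With the rebate, buyers effectively pay Pb = Ps − 5, where Ps is the price sellers receive.
On the curves, Pb = 623.75 - 1.25Q and Ps = 37 + 0.125Q; the wedge Ps − Pb = 5 gives 37 + 0.125Q − (623.75 - 1.25Q) = 5, so Q' = 4734/11.
Then Pb = 623.75 − 1.25·(4734/11) = 3775/44 and Ps = 37 + 0.125·(4734/11) = 3995/44.

Q' = 4734/11; buyers pay 3775/44; sellers receive 3995/44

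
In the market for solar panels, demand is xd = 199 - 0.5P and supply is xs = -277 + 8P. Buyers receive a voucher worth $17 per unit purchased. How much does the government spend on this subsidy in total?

Government cost = $3043

Pre-subsidy: 199 - 0.5P = -277 + 8P gives P* = 56, x* = 171.
With the rebate, buyers effectively pay Pb = Ps − 17, where Ps is the price sellers receive.
Demand in terms of Ps becomes xd = 199 − 0.5(Ps − 17) = 207.5 - 0.5Ps. Setting this equal to supply: 207.5 - 0.5Ps = -277 + 8Ps, so Ps = 57.
Buyers pay Pb = 57 − 17 = 40; x' = -277 + 8·57 = 179.
Government outlay = subsidy × quantity = 17 × 179 = 3043.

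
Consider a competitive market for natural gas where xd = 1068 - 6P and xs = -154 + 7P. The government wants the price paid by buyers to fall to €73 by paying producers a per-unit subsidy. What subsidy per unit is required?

Required subsidy s = €39 per unit

At a buyer price of 73, quantity demanded is 1068 − 6·73 = 630.
Sellers supply 630 only when they receive Ps with -154 + 7·Ps = 630, i.e. Ps = 112.
s = Ps − Pb = 112 − 73 = 39.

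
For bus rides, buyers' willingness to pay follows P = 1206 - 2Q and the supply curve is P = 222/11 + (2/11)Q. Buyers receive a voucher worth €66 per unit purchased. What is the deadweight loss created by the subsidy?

Deadweight loss = €998.25

Pre-subsidy: 1206 - 2Q = 222/11 + (2/11)Q gives Q* = 543.5 and P* = 119.
With the rebate, buyers effectively pay Pb = Ps − 66, where Ps is the price sellers receive.
On the curves, Pb = 1206 - 2Q and Ps = 222/11 + (2/11)Q; the wedge Ps − Pb = 66 gives 222/11 + (2/11)Q − (1206 - 2Q) = 66, so Q' = 573.75.
Then Pb = 1206 − 2·573.75 = 58.5 and Ps = 222/11 + (2/11)·573.75 = 124.5.
The subsidy expands output by 573.75 − 543.5 = 30.25 past the efficient level; on those units the gap between marginal cost and willingness to pay runs from 0 up to 66.
DWL = ½ × 66 × 30.25 = 998.25.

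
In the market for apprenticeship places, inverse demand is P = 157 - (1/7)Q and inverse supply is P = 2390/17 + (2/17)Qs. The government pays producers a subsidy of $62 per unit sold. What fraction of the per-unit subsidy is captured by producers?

Pre-subsidy: 157 - (1/7)Q = 2390/17 + (2/17)Q gives Q* = 63 and P* = 148.
With the subsidy, sellers receive Ps = Pb + 62 for each unit, where Pb is the price buyers pay.
On the curves, Pb = 157 - (1/7)Q and Ps = 2390/17 + (2/17)Q; the wedge Ps − Pb = 62 gives 2390/17 + (2/17)Q − (157 - (1/7)Q) = 62, so Q' = 301.
Then Pb = 157 − (1/7)·301 = 114 and Ps = 2390/17 + (2/17)·301 = 176.
Buyers' price falls by P* − Pb = 148 − 114 = 34; sellers' price rises by Ps − P* = 176 − 148 = 28.
So producers capture 28/62 = 14/31 of each unit of subsidy.

Producer share = 14/31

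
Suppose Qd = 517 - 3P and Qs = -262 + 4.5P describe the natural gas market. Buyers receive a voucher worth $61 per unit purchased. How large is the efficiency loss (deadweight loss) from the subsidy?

Deadweight loss = $3348.9

Pre-subsidy: 517 - 3P = -262 + 4.5P gives P* = 1558/15, Q* = 205.4.
With the rebate, buyers effectively pay Pb = Ps − 61, where Ps is the price sellers receive.
Demand in terms of Ps becomes Qd = 517 − 3(Ps − 61) = 700 - 3Ps. Setting this equal to supply: 700 - 3Ps = -262 + 4.5Ps, so Ps = 1924/15.
Buyers pay Pb = 1924/15 − 61 = 1009/15; Q' = -262 + 4.5·(1924/15) = 315.2.
The subsidy expands output by 315.2 − 205.4 = 109.8 past the efficient level; on those units the gap between marginal cost and willingness to pay runs from 0 up to 61.
DWL = ½ × 61 × 109.8 = 3348.9.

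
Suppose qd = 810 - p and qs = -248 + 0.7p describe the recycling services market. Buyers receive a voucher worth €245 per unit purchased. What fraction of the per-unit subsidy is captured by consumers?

Consumer share = 7/17

Pre-subsidy: 810 - p = -248 + 0.7p gives p* = 10580/17, q* = 3190/17.
With the rebate, buyers effectively pay pb = ps − 245, where ps is the price sellers receive.
Demand in terms of ps becomes qd = 810 − 1(ps − 245) = 1055 - ps. Setting this equal to supply: 1055 - ps = -248 + 0.7ps, so ps = 13030/17.
Buyers pay pb = 13030/17 − 245 = 8865/17; q' = -248 + 0.7·(13030/17) = 4905/17.
Buyers' price falls by p* − pb = 10580/17 − 8865/17 = 1715/17; sellers' price rises by ps − p* = 13030/17 − 10580/17 = 2450/17.
So consumers capture (1715/17)/245 = 7/17 of each unit of subsidy.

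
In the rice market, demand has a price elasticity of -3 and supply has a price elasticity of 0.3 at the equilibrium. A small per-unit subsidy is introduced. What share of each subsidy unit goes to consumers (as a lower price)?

Consumer share = 1/11

For a small subsidy around the equilibrium, the benefit split depends on the relative slopes, which at a point are proportional to the elasticities.
Buyer share = εs/(εs + |εd|) = 0.3/(0.3 + 3) = 1/11; seller share = |εd|/(εs + |εd|) = 10/11.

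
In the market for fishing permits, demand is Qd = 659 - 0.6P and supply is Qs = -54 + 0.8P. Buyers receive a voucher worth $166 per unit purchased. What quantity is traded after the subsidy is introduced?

Q' = 14362/35

Pre-subsidy: 659 - 0.6P = -54 + 0.8P gives P* = 3565/7, Q* = 2474/7.
With the rebate, buyers effectively pay Pb = Ps − 166, where Ps is the price sellers receive.
Demand in terms of Ps becomes Qd = 659 − 0.6(Ps − 166) = 758.6 - 0.6Ps. Setting this equal to supply: 758.6 - 0.6Ps = -54 + 0.8Ps, so Ps = 4063/7.
Buyers pay Pb = 4063/7 − 166 = 2901/7; Q' = -54 + 0.8·(4063/7) = 14362/35.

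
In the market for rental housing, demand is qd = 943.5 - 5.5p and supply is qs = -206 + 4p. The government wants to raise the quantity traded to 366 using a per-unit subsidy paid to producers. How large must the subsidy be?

At q = 366, invert demand for the buyer price: pb = (943.5 − 366)/5.5 = 105; invert supply for the seller price: ps = (366 − (-206))/4 = 143.
The subsidy must fill the gap: s = ps − pb = 143 − 105 = 38.

Required subsidy s = 38 per unit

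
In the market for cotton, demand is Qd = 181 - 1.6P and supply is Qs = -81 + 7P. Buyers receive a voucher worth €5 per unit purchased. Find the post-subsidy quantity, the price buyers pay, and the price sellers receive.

Pre-subsidy: 181 - 1.6P = -81 + 7P gives P* = 1310/43, Q* = 5687/43.
With the rebate, buyers effectively pay Pb = Ps − 5, where Ps is the price sellers receive.
Demand in terms of Ps becomes Qd = 181 − 1.6(Ps − 5) = 189 - 1.6Ps. Setting this equal to supply: 189 - 1.6Ps = -81 + 7Ps, so Ps = 1350/43.
Buyers pay Pb = 1350/43 − 5 = 1135/43; Q' = -81 + 7·(1350/43) = 5967/43.

Q' = 5967/43; buyers pay 1135/43; sellers receive 1350/43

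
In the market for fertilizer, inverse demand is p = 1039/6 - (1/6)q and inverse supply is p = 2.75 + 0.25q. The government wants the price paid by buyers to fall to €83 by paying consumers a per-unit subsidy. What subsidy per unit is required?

Required subsidy s = €55 per unit

At a buyer price of 83, quantity demanded is 1039 − 6·83 = 541.
Sellers supply 541 only when they receive ps = 2.75 + 0.25·541 = 138.
s = ps − pb = 138 − 83 = 55.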